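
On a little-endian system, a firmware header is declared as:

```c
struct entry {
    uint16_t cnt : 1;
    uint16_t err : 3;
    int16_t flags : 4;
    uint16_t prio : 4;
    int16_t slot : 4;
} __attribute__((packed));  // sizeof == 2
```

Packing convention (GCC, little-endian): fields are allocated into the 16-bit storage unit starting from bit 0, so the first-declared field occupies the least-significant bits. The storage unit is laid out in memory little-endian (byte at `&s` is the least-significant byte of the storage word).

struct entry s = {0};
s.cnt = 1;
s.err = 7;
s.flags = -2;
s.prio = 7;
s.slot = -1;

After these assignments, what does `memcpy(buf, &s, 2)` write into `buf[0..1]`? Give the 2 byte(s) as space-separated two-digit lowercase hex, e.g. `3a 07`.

[0+:1] cnt=1 & 0x1 = 0x1; word=0x0001
[1+:3] err=7 & 0x7 = 0x7; word=0x000f
[4+:4] flags=-2 & 0xf = 0xe; word=0x00ef
[8+:4] prio=7 & 0xf = 0x7; word=0x07ef
[12+:4] slot=-1 & 0xf = 0xf; word=0xf7ef
word = 0xf7ef → little-endian bytes:
  [0]=0xef  [1]=0xf7

ef f7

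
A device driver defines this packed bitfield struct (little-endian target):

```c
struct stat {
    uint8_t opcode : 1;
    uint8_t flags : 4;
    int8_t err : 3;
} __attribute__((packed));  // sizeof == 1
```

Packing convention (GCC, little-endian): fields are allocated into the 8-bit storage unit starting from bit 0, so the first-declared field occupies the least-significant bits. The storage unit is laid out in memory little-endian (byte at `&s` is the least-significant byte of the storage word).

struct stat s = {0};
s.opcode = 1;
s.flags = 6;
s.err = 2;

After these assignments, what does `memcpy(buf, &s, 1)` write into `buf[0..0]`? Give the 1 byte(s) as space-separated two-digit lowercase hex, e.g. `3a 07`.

4d

opcode (1b) val=1 bits=0x1 at bit 0: 0x01
flags (4b) val=6 bits=0x6 at bit 1: 0x0d
err (3b) val=2 bits=0x2 at bit 5: 0x4d
word = 0x4d → little-endian bytes:
  [0]=0x4d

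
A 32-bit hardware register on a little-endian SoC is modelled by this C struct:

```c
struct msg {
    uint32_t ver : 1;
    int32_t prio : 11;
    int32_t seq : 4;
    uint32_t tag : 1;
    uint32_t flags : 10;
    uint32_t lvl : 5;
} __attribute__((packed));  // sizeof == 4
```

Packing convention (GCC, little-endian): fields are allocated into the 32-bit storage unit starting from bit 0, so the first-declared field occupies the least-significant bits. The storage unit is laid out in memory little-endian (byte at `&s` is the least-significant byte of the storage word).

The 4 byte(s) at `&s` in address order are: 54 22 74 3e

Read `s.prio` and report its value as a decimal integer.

[0]=0x54 [1]=0x22 [2]=0x74 [3]=0x3e (little-endian) → word 0x3e742254
ver:1 @ bit 0 → (0x3e742254>>0)&0x1 = 0x0
prio:11 @ bit 1 → (0x3e742254>>1)&0x7ff = 0x12a  ←
seq:4 @ bit 12 → (0x3e742254>>12)&0xf = 0x2
tag:1 @ bit 16 → (0x3e742254>>16)&0x1 = 0x0
flags:10 @ bit 17 → (0x3e742254>>17)&0x3ff = 0x33a
lvl:5 @ bit 27 → (0x3e742254>>27)&0x1f = 0x7
prio signed 11b, MSB=0: value = 298

298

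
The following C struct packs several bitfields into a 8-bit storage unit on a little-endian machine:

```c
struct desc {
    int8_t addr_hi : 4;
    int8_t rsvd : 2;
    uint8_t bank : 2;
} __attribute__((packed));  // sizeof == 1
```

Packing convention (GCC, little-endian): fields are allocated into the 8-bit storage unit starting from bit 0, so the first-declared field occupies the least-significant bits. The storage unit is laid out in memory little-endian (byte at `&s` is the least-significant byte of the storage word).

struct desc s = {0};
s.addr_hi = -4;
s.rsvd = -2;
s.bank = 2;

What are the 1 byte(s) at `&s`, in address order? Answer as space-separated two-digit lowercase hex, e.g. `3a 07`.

ac

[0+:4] addr_hi=-4 & 0xf = 0xc; word=0x0c
[4+:2] rsvd=-2 & 0x3 = 0x2; word=0x2c
[6+:2] bank=2 & 0x3 = 0x2; word=0xac
word = 0xac → little-endian bytes:
  [0]=0xac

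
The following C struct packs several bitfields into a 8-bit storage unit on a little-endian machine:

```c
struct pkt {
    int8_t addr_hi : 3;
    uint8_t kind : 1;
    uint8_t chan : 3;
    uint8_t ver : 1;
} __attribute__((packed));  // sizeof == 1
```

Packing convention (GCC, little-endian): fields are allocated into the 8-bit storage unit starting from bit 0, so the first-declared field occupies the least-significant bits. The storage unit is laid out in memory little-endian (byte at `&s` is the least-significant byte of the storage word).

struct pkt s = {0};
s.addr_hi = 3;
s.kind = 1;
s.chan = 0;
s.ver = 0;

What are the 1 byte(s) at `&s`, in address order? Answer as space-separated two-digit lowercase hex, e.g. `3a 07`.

0b

addr_hi (3b) val=3 bits=0x3 at bit 0: 0x03
kind (1b) val=1 bits=0x1 at bit 3: 0x0b
chan (3b) val=0 bits=0x0 at bit 4: 0x0b
ver (1b) val=0 bits=0x0 at bit 7: 0x0b
word = 0x0b → little-endian bytes:
  [0]=0x0b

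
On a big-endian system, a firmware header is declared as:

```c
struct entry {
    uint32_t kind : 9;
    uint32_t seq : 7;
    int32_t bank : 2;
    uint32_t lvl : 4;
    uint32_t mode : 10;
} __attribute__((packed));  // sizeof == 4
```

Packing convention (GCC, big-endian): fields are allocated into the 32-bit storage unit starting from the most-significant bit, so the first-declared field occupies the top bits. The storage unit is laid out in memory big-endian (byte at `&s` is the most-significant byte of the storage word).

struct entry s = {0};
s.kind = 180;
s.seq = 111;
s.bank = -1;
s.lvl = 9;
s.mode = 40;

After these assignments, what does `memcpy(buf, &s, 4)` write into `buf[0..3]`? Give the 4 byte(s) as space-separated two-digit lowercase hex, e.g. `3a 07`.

kind:9 = 180 → 0xb4 << 23 → word 0x5a000000
seq:7 = 111 → 0x6f << 16 → word 0x5a6f0000
bank:2 = -1 → 0x3 << 14 → word 0x5a6fc000
lvl:4 = 9 → 0x9 << 10 → word 0x5a6fe400
mode:10 = 40 → 0x28 << 0 → word 0x5a6fe428
word = 0x5a6fe428 → big-endian bytes:
  [0]=0x5a  [1]=0x6f  [2]=0xe4  [3]=0x28

5a 6f e4 28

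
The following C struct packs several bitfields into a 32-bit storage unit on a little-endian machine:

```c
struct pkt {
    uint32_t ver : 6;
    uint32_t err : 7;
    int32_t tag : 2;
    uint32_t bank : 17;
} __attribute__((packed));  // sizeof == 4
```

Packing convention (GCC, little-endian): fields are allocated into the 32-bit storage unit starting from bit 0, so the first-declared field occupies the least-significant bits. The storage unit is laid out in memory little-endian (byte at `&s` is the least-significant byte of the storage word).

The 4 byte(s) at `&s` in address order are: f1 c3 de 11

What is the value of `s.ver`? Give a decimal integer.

[0]=0xf1 [1]=0xc3 [2]=0xde [3]=0x11 (little-endian) → word 0x11dec3f1
ver:6 @ bit 0 → (0x11dec3f1>>0)&0x3f = 0x31  ←
err:7 @ bit 6 → (0x11dec3f1>>6)&0x7f = 0xf
tag:2 @ bit 13 → (0x11dec3f1>>13)&0x3 = 0x2
bank:17 @ bit 15 → (0x11dec3f1>>15)&0x1ffff = 0x23bd

49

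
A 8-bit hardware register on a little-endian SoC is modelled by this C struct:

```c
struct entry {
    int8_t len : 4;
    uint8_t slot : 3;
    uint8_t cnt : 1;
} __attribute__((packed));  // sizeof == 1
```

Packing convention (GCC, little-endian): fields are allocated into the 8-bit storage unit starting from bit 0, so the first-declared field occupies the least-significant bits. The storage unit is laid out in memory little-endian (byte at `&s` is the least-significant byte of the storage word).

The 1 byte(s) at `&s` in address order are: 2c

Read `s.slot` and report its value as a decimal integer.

[0]=0x2c (little-endian) → word 0x2c
len:4 @ bit 0 → (0x2c>>0)&0xf = 0xc
slot:3 @ bit 4 → (0x2c>>4)&0x7 = 0x2  ←
cnt:1 @ bit 7 → (0x2c>>7)&0x1 = 0x0

2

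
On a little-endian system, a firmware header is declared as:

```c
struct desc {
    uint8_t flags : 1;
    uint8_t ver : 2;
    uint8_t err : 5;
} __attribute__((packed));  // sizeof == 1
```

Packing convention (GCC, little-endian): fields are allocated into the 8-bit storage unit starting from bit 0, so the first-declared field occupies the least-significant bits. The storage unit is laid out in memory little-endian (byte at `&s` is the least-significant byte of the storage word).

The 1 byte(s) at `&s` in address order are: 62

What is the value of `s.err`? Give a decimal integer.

[0]=0x62 (little-endian) → word 0x62
flags:1 @ bit 0 → (0x62>>0)&0x1 = 0x0
ver:2 @ bit 1 → (0x62>>1)&0x3 = 0x1
err:5 @ bit 3 → (0x62>>3)&0x1f = 0xc  ←

12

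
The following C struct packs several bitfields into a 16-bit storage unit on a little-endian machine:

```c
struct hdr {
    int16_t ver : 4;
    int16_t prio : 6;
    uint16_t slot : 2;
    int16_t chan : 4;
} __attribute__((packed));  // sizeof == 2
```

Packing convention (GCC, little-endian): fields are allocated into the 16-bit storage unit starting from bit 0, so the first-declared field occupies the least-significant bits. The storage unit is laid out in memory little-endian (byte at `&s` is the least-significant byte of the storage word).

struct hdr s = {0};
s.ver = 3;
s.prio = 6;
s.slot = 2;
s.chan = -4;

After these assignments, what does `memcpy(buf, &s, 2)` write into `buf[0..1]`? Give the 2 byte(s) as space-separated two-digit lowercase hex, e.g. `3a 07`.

ver:4 = 3 → 0x3 << 0 → word 0x0003
prio:6 = 6 → 0x6 << 4 → word 0x0063
slot:2 = 2 → 0x2 << 10 → word 0x0863
chan:4 = -4 → 0xc << 12 → word 0xc863
word = 0xc863 → little-endian bytes:
  [0]=0x63  [1]=0xc8

63 c8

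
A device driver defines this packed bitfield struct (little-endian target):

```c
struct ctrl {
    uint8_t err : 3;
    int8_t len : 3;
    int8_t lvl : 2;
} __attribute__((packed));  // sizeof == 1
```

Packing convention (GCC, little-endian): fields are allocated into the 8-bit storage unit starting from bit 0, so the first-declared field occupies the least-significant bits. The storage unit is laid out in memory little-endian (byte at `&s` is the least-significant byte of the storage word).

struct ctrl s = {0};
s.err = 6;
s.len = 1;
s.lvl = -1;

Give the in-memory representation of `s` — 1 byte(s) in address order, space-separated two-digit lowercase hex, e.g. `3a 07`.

[0+:3] err=6 & 0x7 = 0x6; word=0x06
[3+:3] len=1 & 0x7 = 0x1; word=0x0e
[6+:2] lvl=-1 & 0x3 = 0x3; word=0xce
word = 0xce → little-endian bytes:
  [0]=0xce

ce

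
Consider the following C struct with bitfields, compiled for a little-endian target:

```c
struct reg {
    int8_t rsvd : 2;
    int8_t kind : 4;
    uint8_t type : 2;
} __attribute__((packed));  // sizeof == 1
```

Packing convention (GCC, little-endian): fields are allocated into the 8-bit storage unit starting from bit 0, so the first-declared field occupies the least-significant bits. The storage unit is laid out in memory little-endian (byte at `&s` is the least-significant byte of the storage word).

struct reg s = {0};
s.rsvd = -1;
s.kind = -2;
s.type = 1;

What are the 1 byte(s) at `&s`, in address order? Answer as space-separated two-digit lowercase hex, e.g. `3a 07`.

rsvd (2b) val=-1 bits=0x3 at bit 0: 0x03
kind (4b) val=-2 bits=0xe at bit 2: 0x3b
type (2b) val=1 bits=0x1 at bit 6: 0x7b
word = 0x7b → little-endian bytes:
  [0]=0x7b

7b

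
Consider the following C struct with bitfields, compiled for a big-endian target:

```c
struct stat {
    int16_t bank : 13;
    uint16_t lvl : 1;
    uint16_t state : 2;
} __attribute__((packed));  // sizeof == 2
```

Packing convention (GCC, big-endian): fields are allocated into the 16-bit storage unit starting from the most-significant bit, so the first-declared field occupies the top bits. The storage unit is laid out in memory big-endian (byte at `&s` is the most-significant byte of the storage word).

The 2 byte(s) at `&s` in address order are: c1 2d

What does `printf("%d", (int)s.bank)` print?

[0]=0xc1 [1]=0x2d (big-endian) → word 0xc12d
bank [3+:13] = (word>>3) & 0x1fff = 6181  ←
lvl [2+:1] = (word>>2) & 0x1 = 1
state [0+:2] = (word>>0) & 0x3 = 1
bank signed 13b, MSB=1: 6181 - 8192 = -2011

-2011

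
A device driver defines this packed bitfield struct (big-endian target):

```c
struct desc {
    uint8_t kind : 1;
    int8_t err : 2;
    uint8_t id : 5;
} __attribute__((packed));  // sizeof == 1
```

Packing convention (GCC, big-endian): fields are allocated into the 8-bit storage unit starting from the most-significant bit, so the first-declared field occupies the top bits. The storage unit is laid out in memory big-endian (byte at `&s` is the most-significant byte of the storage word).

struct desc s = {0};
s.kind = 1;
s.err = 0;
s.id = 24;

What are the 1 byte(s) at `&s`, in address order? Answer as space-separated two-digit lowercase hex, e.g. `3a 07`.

[7+:1] kind=1 & 0x1 = 0x1; word=0x80
[5+:2] err=0 & 0x3 = 0x0; word=0x80
[0+:5] id=24 & 0x1f = 0x18; word=0x98
word = 0x98 → big-endian bytes:
  [0]=0x98

98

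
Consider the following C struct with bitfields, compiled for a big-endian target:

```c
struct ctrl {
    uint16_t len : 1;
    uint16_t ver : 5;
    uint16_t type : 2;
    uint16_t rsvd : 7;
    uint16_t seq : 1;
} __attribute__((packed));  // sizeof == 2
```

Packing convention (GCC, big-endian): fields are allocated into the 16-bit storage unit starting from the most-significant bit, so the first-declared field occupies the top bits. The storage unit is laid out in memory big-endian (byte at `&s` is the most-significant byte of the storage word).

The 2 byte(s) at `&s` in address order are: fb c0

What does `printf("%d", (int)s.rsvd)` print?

[0]=0xfb [1]=0xc0 (big-endian) → word 0xfbc0
len [15+:1] = (word>>15) & 0x1 = 1
ver [10+:5] = (word>>10) & 0x1f = 30
type [8+:2] = (word>>8) & 0x3 = 3
rsvd [1+:7] = (word>>1) & 0x7f = 96  ←
seq [0+:1] = (word>>0) & 0x1 = 0

96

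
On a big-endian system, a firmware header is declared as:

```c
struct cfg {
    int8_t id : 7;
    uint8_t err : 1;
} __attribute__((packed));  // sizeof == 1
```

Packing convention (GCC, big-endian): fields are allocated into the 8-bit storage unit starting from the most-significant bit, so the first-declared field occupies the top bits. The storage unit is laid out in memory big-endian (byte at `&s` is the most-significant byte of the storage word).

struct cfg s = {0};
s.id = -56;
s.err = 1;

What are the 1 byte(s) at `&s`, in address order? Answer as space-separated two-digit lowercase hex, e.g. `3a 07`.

id:7 = -56 → 0x48 << 1 → word 0x90
err:1 = 1 → 0x1 << 0 → word 0x91
word = 0x91 → big-endian bytes:
  [0]=0x91

91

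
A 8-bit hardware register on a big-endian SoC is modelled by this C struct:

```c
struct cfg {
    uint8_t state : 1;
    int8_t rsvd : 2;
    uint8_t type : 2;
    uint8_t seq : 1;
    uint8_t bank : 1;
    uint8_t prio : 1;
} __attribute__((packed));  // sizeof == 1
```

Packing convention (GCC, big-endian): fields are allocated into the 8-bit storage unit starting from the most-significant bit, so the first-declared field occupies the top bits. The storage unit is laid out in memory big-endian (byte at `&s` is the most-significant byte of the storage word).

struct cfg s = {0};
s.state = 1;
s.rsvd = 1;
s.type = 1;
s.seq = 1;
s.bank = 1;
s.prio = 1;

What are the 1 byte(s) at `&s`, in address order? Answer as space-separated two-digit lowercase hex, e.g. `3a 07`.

af

state (1b) val=1 bits=0x1 at bit 7: 0x80
rsvd (2b) val=1 bits=0x1 at bit 5: 0xa0
type (2b) val=1 bits=0x1 at bit 3: 0xa8
seq (1b) val=1 bits=0x1 at bit 2: 0xac
bank (1b) val=1 bits=0x1 at bit 1: 0xae
prio (1b) val=1 bits=0x1 at bit 0: 0xaf
word = 0xaf → big-endian bytes:
  [0]=0xaf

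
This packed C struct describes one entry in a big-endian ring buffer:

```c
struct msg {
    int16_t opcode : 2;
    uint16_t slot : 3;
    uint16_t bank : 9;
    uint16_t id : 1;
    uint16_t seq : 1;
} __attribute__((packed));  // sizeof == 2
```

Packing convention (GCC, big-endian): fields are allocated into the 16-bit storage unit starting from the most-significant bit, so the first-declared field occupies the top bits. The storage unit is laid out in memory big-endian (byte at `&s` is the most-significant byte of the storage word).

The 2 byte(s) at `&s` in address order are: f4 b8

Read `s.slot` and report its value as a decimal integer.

[0]=0xf4 [1]=0xb8 (big-endian) → word 0xf4b8
opcode:2 @ bit 14 → (0xf4b8>>14)&0x3 = 0x3
slot:3 @ bit 11 → (0xf4b8>>11)&0x7 = 0x6  ←
bank:9 @ bit 2 → (0xf4b8>>2)&0x1ff = 0x12e
id:1 @ bit 1 → (0xf4b8>>1)&0x1 = 0x0
seq:1 @ bit 0 → (0xf4b8>>0)&0x1 = 0x0

6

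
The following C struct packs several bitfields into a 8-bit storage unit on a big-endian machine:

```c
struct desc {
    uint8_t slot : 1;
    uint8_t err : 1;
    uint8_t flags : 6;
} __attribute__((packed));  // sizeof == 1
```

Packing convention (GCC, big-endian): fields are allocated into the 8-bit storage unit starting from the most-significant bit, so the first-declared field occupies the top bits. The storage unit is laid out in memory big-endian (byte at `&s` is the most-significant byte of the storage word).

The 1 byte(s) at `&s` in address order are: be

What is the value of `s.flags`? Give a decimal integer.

[0]=0xbe (big-endian) → word 0xbe
slot:1 @ bit 7 → (0xbe>>7)&0x1 = 0x1
err:1 @ bit 6 → (0xbe>>6)&0x1 = 0x0
flags:6 @ bit 0 → (0xbe>>0)&0x3f = 0x3e  ←

62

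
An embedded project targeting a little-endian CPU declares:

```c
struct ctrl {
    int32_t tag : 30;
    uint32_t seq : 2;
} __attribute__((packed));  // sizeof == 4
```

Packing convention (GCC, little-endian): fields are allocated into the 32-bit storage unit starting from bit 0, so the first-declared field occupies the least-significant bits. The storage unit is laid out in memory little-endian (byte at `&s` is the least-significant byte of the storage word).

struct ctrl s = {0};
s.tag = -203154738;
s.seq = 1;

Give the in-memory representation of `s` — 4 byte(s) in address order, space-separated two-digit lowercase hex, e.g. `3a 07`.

ce 1a e4 73

tag (30b) val=-203154738 bits=0x33e41ace at bit 0: 0x33e41ace
seq (2b) val=1 bits=0x1 at bit 30: 0x73e41ace
word = 0x73e41ace → little-endian bytes:
  [0]=0xce  [1]=0x1a  [2]=0xe4  [3]=0x73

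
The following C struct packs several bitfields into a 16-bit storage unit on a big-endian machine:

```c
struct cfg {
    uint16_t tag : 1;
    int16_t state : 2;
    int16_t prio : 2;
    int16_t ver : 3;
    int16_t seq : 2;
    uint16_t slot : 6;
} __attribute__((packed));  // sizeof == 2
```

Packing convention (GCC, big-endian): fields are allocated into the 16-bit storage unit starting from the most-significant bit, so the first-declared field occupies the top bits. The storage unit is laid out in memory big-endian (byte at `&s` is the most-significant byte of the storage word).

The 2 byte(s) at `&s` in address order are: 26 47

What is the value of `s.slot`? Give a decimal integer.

7

[0]=0x26 [1]=0x47 (big-endian) → word 0x2647
tag [15+:1] = (word>>15) & 0x1 = 0
state [13+:2] = (word>>13) & 0x3 = 1
prio [11+:2] = (word>>11) & 0x3 = 0
ver [8+:3] = (word>>8) & 0x7 = 6
seq [6+:2] = (word>>6) & 0x3 = 1
slot [0+:6] = (word>>0) & 0x3f = 7  ←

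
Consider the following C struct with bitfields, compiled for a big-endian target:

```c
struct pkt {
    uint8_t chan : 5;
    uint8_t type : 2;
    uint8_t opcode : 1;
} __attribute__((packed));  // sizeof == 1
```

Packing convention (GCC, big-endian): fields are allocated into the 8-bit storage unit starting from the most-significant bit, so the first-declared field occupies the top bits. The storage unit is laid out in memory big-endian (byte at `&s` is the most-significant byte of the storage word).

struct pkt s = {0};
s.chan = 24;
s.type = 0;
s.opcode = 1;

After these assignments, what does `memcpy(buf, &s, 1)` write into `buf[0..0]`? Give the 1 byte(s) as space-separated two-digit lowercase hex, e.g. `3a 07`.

[3+:5] chan=24 & 0x1f = 0x18; word=0xc0
[1+:2] type=0 & 0x3 = 0x0; word=0xc0
[0+:1] opcode=1 & 0x1 = 0x1; word=0xc1
word = 0xc1 → big-endian bytes:
  [0]=0xc1

c1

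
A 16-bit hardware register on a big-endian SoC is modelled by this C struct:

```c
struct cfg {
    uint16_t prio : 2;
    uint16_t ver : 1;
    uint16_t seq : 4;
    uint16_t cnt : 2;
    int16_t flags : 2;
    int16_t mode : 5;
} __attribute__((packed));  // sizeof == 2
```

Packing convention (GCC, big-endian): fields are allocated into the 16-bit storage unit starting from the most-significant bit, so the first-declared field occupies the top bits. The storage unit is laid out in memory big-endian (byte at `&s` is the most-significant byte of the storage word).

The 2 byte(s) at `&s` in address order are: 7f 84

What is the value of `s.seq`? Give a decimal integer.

15

[0]=0x7f [1]=0x84 (big-endian) → word 0x7f84
prio:2 @ bit 14 → (0x7f84>>14)&0x3 = 0x1
ver:1 @ bit 13 → (0x7f84>>13)&0x1 = 0x1
seq:4 @ bit 9 → (0x7f84>>9)&0xf = 0xf  ←
cnt:2 @ bit 7 → (0x7f84>>7)&0x3 = 0x3
flags:2 @ bit 5 → (0x7f84>>5)&0x3 = 0x0
mode:5 @ bit 0 → (0x7f84>>0)&0x1f = 0x4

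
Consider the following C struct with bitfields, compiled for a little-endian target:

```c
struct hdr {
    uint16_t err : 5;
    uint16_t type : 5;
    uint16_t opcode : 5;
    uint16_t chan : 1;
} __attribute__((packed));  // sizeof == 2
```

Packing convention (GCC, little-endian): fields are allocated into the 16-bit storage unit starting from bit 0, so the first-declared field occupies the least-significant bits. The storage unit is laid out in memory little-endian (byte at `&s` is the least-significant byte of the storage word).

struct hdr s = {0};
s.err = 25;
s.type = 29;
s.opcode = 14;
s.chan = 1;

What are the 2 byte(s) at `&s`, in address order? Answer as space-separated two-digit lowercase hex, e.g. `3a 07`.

b9 bb

err (5b) val=25 bits=0x19 at bit 0: 0x0019
type (5b) val=29 bits=0x1d at bit 5: 0x03b9
opcode (5b) val=14 bits=0xe at bit 10: 0x3bb9
chan (1b) val=1 bits=0x1 at bit 15: 0xbbb9
word = 0xbbb9 → little-endian bytes:
  [0]=0xb9  [1]=0xbb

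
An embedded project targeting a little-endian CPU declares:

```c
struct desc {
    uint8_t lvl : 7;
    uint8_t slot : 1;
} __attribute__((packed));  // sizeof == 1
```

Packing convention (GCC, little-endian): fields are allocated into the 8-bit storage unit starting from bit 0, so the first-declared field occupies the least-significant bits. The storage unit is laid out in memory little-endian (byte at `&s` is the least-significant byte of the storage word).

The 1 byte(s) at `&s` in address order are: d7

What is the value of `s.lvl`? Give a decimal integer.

[0]=0xd7 (little-endian) → word 0xd7
lvl:7 @ bit 0 → (0xd7>>0)&0x7f = 0x57  ←
slot:1 @ bit 7 → (0xd7>>7)&0x1 = 0x1

87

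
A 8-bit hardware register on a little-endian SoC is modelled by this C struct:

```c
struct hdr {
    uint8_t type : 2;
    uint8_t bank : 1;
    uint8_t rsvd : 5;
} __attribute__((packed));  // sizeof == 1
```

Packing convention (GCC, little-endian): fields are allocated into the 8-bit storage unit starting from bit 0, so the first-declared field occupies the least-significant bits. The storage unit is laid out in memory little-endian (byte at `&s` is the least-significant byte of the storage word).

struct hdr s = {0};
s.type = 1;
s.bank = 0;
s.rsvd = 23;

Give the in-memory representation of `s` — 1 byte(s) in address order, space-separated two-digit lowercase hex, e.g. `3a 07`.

[0+:2] type=1 & 0x3 = 0x1; word=0x01
[2+:1] bank=0 & 0x1 = 0x0; word=0x01
[3+:5] rsvd=23 & 0x1f = 0x17; word=0xb9
word = 0xb9 → little-endian bytes:
  [0]=0xb9

b9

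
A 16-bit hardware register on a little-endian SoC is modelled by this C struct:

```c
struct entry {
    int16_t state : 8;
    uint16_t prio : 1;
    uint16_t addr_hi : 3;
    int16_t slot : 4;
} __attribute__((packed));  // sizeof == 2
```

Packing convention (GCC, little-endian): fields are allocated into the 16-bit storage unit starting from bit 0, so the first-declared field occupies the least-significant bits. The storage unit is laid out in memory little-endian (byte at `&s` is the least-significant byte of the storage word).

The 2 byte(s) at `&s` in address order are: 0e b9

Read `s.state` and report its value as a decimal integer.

[0]=0x0e [1]=0xb9 (little-endian) → word 0xb90e
state:8 @ bit 0 → (0xb90e>>0)&0xff = 0xe  ←
prio:1 @ bit 8 → (0xb90e>>8)&0x1 = 0x1
addr_hi:3 @ bit 9 → (0xb90e>>9)&0x7 = 0x4
slot:4 @ bit 12 → (0xb90e>>12)&0xf = 0xb
state signed 8b, MSB=0: value = 14

14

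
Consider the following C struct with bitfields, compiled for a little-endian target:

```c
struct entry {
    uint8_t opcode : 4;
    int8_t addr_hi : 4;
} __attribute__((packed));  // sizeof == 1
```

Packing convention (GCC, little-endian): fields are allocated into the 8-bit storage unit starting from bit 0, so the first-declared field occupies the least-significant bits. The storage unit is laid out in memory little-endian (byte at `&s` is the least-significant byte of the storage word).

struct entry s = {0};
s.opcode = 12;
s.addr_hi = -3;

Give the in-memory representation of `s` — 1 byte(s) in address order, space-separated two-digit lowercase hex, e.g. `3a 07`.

dc

opcode:4 = 12 → 0xc << 0 → word 0x0c
addr_hi:4 = -3 → 0xd << 4 → word 0xdc
word = 0xdc → little-endian bytes:
  [0]=0xdc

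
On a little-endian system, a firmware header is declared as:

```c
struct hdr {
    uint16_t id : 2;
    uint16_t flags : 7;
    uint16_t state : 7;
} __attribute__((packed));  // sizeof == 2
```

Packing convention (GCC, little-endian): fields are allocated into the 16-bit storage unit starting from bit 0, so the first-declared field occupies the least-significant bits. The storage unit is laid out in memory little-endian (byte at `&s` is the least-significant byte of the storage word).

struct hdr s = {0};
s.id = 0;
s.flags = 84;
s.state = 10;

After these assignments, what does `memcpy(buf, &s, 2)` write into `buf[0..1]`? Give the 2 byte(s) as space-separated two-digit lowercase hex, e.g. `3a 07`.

id (2b) val=0 bits=0x0 at bit 0: 0x0000
flags (7b) val=84 bits=0x54 at bit 2: 0x0150
state (7b) val=10 bits=0xa at bit 9: 0x1550
word = 0x1550 → little-endian bytes:
  [0]=0x50  [1]=0x15

50 15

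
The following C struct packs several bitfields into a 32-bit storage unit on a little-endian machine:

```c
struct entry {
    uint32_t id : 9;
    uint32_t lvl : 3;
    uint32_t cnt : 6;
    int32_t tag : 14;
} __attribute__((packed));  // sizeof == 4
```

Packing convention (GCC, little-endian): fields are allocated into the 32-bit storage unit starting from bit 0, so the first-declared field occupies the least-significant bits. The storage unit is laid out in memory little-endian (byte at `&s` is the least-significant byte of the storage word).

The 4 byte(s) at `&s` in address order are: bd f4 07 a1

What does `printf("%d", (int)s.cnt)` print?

[0]=0xbd [1]=0xf4 [2]=0x07 [3]=0xa1 (little-endian) → word 0xa107f4bd
id [0+:9] = (word>>0) & 0x1ff = 189
lvl [9+:3] = (word>>9) & 0x7 = 2
cnt [12+:6] = (word>>12) & 0x3f = 63  ←
tag [18+:14] = (word>>18) & 0x3fff = 10305

63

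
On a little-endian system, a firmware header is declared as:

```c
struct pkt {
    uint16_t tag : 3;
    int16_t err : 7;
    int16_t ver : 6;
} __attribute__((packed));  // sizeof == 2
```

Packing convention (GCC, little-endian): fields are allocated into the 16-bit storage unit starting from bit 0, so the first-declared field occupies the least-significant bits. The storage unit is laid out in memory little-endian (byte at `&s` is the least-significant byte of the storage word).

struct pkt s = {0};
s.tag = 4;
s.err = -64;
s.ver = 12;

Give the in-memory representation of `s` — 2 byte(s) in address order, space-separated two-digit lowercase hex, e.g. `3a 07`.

04 32

tag:3 = 4 → 0x4 << 0 → word 0x0004
err:7 = -64 → 0x40 << 3 → word 0x0204
ver:6 = 12 → 0xc << 10 → word 0x3204
word = 0x3204 → little-endian bytes:
  [0]=0x04  [1]=0x32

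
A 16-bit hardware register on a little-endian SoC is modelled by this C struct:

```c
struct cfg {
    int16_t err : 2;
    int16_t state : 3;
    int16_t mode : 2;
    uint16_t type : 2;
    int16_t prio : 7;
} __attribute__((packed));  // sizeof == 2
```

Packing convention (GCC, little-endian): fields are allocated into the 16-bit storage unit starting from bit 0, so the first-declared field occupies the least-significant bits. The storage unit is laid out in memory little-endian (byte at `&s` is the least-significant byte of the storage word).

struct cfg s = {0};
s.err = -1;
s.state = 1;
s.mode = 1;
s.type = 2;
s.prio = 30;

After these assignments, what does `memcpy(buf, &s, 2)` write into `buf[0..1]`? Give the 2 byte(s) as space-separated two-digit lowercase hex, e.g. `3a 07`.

err (2b) val=-1 bits=0x3 at bit 0: 0x0003
state (3b) val=1 bits=0x1 at bit 2: 0x0007
mode (2b) val=1 bits=0x1 at bit 5: 0x0027
type (2b) val=2 bits=0x2 at bit 7: 0x0127
prio (7b) val=30 bits=0x1e at bit 9: 0x3d27
word = 0x3d27 → little-endian bytes:
  [0]=0x27  [1]=0x3d

27 3d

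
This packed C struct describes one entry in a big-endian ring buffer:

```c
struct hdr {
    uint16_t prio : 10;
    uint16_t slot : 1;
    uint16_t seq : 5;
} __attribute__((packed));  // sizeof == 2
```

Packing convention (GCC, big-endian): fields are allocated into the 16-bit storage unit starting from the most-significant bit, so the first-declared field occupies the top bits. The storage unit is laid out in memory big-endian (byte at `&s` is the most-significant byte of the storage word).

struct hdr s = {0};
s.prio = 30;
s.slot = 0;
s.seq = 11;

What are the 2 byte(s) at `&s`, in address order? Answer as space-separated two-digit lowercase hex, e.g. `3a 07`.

[6+:10] prio=30 & 0x3ff = 0x1e; word=0x0780
[5+:1] slot=0 & 0x1 = 0x0; word=0x0780
[0+:5] seq=11 & 0x1f = 0xb; word=0x078b
word = 0x078b → big-endian bytes:
  [0]=0x07  [1]=0x8b

07 8b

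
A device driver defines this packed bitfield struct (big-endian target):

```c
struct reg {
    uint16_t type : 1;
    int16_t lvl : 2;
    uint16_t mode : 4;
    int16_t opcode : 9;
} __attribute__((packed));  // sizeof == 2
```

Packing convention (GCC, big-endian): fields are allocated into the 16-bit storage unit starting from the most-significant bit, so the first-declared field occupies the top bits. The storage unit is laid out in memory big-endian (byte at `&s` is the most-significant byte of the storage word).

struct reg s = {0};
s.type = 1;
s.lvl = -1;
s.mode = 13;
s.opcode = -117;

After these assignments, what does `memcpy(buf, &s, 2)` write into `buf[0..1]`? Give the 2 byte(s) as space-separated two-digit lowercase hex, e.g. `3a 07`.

fb 8b

[15+:1] type=1 & 0x1 = 0x1; word=0x8000
[13+:2] lvl=-1 & 0x3 = 0x3; word=0xe000
[9+:4] mode=13 & 0xf = 0xd; word=0xfa00
[0+:9] opcode=-117 & 0x1ff = 0x18b; word=0xfb8b
word = 0xfb8b → big-endian bytes:
  [0]=0xfb  [1]=0x8b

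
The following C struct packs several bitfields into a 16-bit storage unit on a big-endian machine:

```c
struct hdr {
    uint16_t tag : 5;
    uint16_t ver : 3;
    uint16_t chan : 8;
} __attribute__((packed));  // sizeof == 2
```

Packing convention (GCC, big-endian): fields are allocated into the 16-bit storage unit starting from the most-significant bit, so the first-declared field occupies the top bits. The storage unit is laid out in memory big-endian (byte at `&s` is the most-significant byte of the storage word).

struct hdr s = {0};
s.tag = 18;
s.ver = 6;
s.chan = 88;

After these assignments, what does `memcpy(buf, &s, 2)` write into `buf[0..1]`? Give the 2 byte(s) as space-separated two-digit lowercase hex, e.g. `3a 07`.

96 58

tag (5b) val=18 bits=0x12 at bit 11: 0x9000
ver (3b) val=6 bits=0x6 at bit 8: 0x9600
chan (8b) val=88 bits=0x58 at bit 0: 0x9658
word = 0x9658 → big-endian bytes:
  [0]=0x96  [1]=0x58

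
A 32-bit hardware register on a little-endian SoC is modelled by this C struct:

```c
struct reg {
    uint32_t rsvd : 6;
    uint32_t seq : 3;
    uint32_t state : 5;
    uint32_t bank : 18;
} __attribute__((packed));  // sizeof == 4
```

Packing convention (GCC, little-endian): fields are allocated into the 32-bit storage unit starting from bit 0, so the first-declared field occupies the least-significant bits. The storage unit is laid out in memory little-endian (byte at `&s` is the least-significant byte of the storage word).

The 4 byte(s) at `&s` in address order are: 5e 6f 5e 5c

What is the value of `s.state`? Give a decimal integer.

23

[0]=0x5e [1]=0x6f [2]=0x5e [3]=0x5c (little-endian) → word 0x5c5e6f5e
rsvd [0+:6] = (word>>0) & 0x3f = 30
seq [6+:3] = (word>>6) & 0x7 = 5
state [9+:5] = (word>>9) & 0x1f = 23  ←
bank [14+:18] = (word>>14) & 0x3ffff = 94585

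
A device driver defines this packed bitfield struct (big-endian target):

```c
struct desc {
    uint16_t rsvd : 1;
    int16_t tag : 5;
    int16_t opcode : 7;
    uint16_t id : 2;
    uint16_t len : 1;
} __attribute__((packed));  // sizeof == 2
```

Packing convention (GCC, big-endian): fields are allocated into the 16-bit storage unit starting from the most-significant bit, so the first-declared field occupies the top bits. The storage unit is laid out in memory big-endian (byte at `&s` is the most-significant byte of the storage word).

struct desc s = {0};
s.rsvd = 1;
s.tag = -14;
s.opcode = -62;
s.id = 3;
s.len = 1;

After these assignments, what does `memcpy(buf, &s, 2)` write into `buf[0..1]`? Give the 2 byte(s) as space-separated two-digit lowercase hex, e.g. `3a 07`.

ca 17

rsvd:1 = 1 → 0x1 << 15 → word 0x8000
tag:5 = -14 → 0x12 << 10 → word 0xc800
opcode:7 = -62 → 0x42 << 3 → word 0xca10
id:2 = 3 → 0x3 << 1 → word 0xca16
len:1 = 1 → 0x1 << 0 → word 0xca17
word = 0xca17 → big-endian bytes:
  [0]=0xca  [1]=0x17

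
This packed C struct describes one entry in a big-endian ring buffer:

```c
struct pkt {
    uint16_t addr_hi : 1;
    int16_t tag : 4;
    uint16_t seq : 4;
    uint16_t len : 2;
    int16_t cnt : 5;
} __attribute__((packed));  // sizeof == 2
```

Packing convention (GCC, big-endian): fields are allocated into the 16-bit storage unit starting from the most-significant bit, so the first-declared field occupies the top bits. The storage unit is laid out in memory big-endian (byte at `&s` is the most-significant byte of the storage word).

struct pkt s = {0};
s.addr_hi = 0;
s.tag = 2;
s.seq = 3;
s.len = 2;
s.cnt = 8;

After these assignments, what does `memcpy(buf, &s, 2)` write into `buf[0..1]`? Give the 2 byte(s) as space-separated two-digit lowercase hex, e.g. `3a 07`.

11 c8

[15+:1] addr_hi=0 & 0x1 = 0x0; word=0x0000
[11+:4] tag=2 & 0xf = 0x2; word=0x1000
[7+:4] seq=3 & 0xf = 0x3; word=0x1180
[5+:2] len=2 & 0x3 = 0x2; word=0x11c0
[0+:5] cnt=8 & 0x1f = 0x8; word=0x11c8
word = 0x11c8 → big-endian bytes:
  [0]=0x11  [1]=0xc8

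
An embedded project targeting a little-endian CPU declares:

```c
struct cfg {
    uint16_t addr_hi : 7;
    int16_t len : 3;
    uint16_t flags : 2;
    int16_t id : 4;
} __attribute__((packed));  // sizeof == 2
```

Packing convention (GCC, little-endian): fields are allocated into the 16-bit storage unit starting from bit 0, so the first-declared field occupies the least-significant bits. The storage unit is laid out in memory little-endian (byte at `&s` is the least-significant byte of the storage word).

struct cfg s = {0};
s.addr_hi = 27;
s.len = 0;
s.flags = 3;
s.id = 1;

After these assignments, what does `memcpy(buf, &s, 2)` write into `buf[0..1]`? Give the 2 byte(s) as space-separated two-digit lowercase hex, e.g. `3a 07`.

1b 1c

[0+:7] addr_hi=27 & 0x7f = 0x1b; word=0x001b
[7+:3] len=0 & 0x7 = 0x0; word=0x001b
[10+:2] flags=3 & 0x3 = 0x3; word=0x0c1b
[12+:4] id=1 & 0xf = 0x1; word=0x1c1b
word = 0x1c1b → little-endian bytes:
  [0]=0x1b  [1]=0x1c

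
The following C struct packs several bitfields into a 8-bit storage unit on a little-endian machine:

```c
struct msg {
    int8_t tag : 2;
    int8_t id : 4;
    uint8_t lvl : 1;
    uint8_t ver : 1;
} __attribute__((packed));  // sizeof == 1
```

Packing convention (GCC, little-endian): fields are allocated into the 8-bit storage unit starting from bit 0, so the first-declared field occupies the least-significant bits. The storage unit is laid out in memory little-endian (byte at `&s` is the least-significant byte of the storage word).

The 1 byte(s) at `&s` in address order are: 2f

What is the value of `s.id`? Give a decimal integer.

-5

[0]=0x2f (little-endian) → word 0x2f
tag [0+:2] = (word>>0) & 0x3 = 3
id [2+:4] = (word>>2) & 0xf = 11  ←
lvl [6+:1] = (word>>6) & 0x1 = 0
ver [7+:1] = (word>>7) & 0x1 = 0
id signed 4b, MSB=1: 11 - 16 = -5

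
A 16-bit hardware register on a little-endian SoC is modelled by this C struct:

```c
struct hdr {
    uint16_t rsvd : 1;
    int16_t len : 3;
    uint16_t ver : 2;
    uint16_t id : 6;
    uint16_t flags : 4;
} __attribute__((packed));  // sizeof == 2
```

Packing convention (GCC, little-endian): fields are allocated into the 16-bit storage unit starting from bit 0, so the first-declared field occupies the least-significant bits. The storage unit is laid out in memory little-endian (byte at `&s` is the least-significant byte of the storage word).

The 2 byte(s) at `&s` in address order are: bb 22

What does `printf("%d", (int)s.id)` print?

10

[0]=0xbb [1]=0x22 (little-endian) → word 0x22bb
rsvd [0+:1] = (word>>0) & 0x1 = 1
len [1+:3] = (word>>1) & 0x7 = 5
ver [4+:2] = (word>>4) & 0x3 = 3
id [6+:6] = (word>>6) & 0x3f = 10  ←
flags [12+:4] = (word>>12) & 0xf = 2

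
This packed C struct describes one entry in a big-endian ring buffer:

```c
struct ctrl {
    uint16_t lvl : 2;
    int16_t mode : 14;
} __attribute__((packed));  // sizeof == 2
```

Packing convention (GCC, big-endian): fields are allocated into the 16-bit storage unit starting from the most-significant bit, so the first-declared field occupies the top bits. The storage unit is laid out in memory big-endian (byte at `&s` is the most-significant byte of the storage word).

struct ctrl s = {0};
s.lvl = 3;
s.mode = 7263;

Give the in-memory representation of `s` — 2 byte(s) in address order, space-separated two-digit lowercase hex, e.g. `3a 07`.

dc 5f

lvl:2 = 3 → 0x3 << 14 → word 0xc000
mode:14 = 7263 → 0x1c5f << 0 → word 0xdc5f
word = 0xdc5f → big-endian bytes:
  [0]=0xdc  [1]=0x5f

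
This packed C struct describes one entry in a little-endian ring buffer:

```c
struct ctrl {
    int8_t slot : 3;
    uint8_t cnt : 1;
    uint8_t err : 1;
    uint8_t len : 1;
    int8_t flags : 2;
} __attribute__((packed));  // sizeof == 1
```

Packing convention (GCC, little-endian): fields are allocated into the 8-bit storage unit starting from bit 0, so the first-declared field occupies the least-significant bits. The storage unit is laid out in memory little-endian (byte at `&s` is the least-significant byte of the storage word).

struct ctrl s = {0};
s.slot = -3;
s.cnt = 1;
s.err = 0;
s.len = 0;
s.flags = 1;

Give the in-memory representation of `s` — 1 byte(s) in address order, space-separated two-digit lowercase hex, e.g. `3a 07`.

[0+:3] slot=-3 & 0x7 = 0x5; word=0x05
[3+:1] cnt=1 & 0x1 = 0x1; word=0x0d
[4+:1] err=0 & 0x1 = 0x0; word=0x0d
[5+:1] len=0 & 0x1 = 0x0; word=0x0d
[6+:2] flags=1 & 0x3 = 0x1; word=0x4d
word = 0x4d → little-endian bytes:
  [0]=0x4d

4d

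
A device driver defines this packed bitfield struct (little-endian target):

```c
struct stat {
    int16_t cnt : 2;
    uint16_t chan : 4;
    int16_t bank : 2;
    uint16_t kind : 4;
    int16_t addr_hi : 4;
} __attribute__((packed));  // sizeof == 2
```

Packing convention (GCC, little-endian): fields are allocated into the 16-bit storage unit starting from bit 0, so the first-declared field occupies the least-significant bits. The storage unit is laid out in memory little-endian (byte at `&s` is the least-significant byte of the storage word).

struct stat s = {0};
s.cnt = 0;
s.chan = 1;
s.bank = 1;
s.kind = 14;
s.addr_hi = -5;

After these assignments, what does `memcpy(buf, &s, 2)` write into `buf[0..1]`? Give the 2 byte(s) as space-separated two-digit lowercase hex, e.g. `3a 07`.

44 be

cnt:2 = 0 → 0x0 << 0 → word 0x0000
chan:4 = 1 → 0x1 << 2 → word 0x0004
bank:2 = 1 → 0x1 << 6 → word 0x0044
kind:4 = 14 → 0xe << 8 → word 0x0e44
addr_hi:4 = -5 → 0xb << 12 → word 0xbe44
word = 0xbe44 → little-endian bytes:
  [0]=0x44  [1]=0xbe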